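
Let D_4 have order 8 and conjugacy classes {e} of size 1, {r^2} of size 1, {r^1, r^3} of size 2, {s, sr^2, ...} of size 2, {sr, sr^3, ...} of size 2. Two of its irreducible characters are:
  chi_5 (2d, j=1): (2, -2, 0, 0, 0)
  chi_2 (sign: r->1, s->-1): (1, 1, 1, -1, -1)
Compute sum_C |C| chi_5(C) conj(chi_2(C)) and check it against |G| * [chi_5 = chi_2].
Sum = 0; so <chi_5, chi_2> = 0 (distinct irreducibles are orthogonal).

Compute term by term over conjugacy classes (|C| * chi_5(C) * conj(chi_2(C))):
  1*(2)*conj(1) + 1*(-2)*conj(1) + 2*(0)*conj(1) + 2*(0)*conj(-1) + 2*(0)*conj(-1)
  = (2) + (-2) + (0) + (0) + (0)
  = 0.
Dividing by |G| = 8 gives 0/8 = 0, matching the row-orthogonality relation <chi_5, chi_2> = [chi_5 = chi_2].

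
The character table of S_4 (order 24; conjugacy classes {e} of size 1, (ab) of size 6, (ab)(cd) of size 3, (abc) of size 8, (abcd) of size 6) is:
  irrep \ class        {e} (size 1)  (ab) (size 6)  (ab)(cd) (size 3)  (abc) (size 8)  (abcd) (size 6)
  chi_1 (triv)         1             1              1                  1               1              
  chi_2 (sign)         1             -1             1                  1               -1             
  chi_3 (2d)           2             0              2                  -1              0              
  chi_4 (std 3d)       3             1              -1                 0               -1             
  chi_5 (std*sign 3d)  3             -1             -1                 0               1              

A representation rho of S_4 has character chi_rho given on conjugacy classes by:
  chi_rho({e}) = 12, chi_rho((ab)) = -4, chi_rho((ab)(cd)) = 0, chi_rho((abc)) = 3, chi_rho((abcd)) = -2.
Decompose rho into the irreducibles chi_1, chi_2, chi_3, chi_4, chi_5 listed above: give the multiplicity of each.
Multiplicities: chi_1: 0, chi_2: 3, chi_3: 0, chi_4: 1, chi_5: 2.

Why: Use <chi_rho, chi> = (1/|G|) sum_C |C| * chi_rho(C) * conj(chi(C)) with |G| = 24 for each irreducible chi in the table:
  <chi_rho, chi_1> = (1/24)[1*(12)*conj(1) + 6*(-4)*conj(1) + 3*(0)*conj(1) + 8*(3)*conj(1) + 6*(-2)*conj(1)]
      = (1/24)[(12) + (-24) + (0) + (24) + (-12)] = 0/24 = 0
  <chi_rho, chi_2> = (1/24)[1*(12)*conj(1) + 6*(-4)*conj(-1) + 3*(0)*conj(1) + 8*(3)*conj(1) + 6*(-2)*conj(-1)]
      = (1/24)[(12) + (24) + (0) + (24) + (12)] = 72/24 = 3
  <chi_rho, chi_3> = (1/24)[1*(12)*conj(2) + 6*(-4)*conj(0) + 3*(0)*conj(2) + 8*(3)*conj(-1) + 6*(-2)*conj(0)]
      = (1/24)[(24) + (0) + (0) + (-24) + (0)] = 0/24 = 0
  <chi_rho, chi_4> = (1/24)[1*(12)*conj(3) + 6*(-4)*conj(1) + 3*(0)*conj(-1) + 8*(3)*conj(0) + 6*(-2)*conj(-1)]
      = (1/24)[(36) + (-24) + (0) + (0) + (12)] = 24/24 = 1
  <chi_rho, chi_5> = (1/24)[1*(12)*conj(3) + 6*(-4)*conj(-1) + 3*(0)*conj(-1) + 8*(3)*conj(0) + 6*(-2)*conj(1)]
      = (1/24)[(36) + (24) + (0) + (0) + (-12)] = 48/24 = 2
Dimension check: dim(rho) = sum (mult * dim) = 0*1 + 3*1 + 0*2 + 1*3 + 2*3 = 12 = chi_rho(e) = 12.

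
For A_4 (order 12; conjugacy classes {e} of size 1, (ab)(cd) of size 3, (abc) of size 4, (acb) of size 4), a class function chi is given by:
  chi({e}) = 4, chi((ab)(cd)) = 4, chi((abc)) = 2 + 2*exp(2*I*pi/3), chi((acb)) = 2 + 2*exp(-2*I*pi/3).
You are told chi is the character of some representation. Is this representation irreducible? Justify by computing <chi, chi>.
Not irreducible (reducible): <chi, chi> = 8 > 1.

Argument: <chi, chi> = (1/|G|) sum_C |C| * |chi(C)|^2 = (1/12)[1*|4|^2 + 3*|4|^2 + 4*|2 + 2*exp(2*I*pi/3)|^2 + 4*|2 + 2*exp(-2*I*pi/3)|^2]
  = (1/12)[(16) + (48) + (16) + (16)] = 96/12 = 8.
(Exp terms are combined using exp(i*s)*conj(exp(i*t)) = exp(i*(s-t)), and sums of them are collapsed using the identity that for every m > 1 the m distinct m-th roots of unity sum to 0, e.g. 1 + exp(2*I*pi/3) + exp(-2*I*pi/3) = 0.)
A character is irreducible iff <chi, chi> = 1, so this representation is reducible.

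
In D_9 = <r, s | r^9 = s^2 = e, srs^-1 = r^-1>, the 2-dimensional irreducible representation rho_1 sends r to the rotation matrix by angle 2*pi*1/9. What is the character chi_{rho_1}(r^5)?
chi_{rho_1}(r^5) = 2*cos(2*pi*1*5/9) = -2*cos(pi/9)

rho_1(r^5) is rotation by angle 2*pi*1*5/9, whose trace is 2*cos(2*pi*1*5/9) = -2*cos(pi/9).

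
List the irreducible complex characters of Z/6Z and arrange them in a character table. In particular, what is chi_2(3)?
Character table of Z/6Z (irreps indexed chi_0,...,chi_5 with chi_k(m) = zeta_6^(k*m), zeta_6 = exp(2*pi*i/6)):
  irrep \ class  {0} (size 1)  {1} (size 1)    {2} (size 1)    {3} (size 1)  {4} (size 1)    {5} (size 1)  
  chi_0          1             1               1               1             1               1             
  chi_1          1             exp(I*pi/3)     exp(2*I*pi/3)   -1            exp(-2*I*pi/3)  exp(-I*pi/3)  
  chi_2          1             exp(2*I*pi/3)   exp(-2*I*pi/3)  1             exp(2*I*pi/3)   exp(-2*I*pi/3)
  chi_3          1             -1              1               -1            1               -1            
  chi_4          1             exp(-2*I*pi/3)  exp(2*I*pi/3)   1             exp(-2*I*pi/3)  exp(2*I*pi/3) 
  chi_5          1             exp(-I*pi/3)    exp(-2*I*pi/3)  -1            exp(2*I*pi/3)   exp(I*pi/3)   

Spot check: chi_2(3) = zeta_6^(2*3) = zeta_6^6 = 1.

Reasoning: Z/6Z is abelian, so all 6 irreducible complex representations are 1-dimensional. They are given by chi_k(m) = zeta_6^(k*m) for k = 0,...,5. Row orthogonality: sum_m chi_k(m) conj(chi_l(m)) = 6 * [k = l].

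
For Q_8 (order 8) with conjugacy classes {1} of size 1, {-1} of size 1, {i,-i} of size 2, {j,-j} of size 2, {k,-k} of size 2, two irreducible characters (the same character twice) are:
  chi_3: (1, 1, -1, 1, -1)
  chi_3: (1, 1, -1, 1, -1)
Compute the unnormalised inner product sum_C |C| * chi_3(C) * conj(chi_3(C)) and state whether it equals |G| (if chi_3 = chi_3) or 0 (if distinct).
Sum = 8 = |G| = 8; so <chi_3, chi_3> = 1 (norm-1 confirms irreducibility).

Explanation: Compute term by term over conjugacy classes (|C| * chi_3(C) * conj(chi_3(C))):
  1*(1)*conj(1) + 1*(1)*conj(1) + 2*(-1)*conj(-1) + 2*(1)*conj(1) + 2*(-1)*conj(-1)
  = (1) + (1) + (2) + (2) + (2)
  = 8.
Dividing by |G| = 8 gives 8/8 = 1, matching the row-orthogonality relation <chi_3, chi_3> = [chi_3 = chi_3].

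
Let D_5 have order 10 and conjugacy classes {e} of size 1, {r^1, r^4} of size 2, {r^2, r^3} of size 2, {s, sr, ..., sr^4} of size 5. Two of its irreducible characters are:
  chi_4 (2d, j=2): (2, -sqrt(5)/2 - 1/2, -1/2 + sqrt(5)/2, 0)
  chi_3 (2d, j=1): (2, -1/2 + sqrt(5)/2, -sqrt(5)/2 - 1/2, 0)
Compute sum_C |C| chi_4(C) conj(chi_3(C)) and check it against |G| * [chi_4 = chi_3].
Sum = 0; so <chi_4, chi_3> = 0 (distinct irreducibles are orthogonal).

Proof sketch: Compute term by term over conjugacy classes (|C| * chi_4(C) * conj(chi_3(C))):
  1*(2)*conj(2) + 2*(-sqrt(5)/2 - 1/2)*conj(-1/2 + sqrt(5)/2) + 2*(-1/2 + sqrt(5)/2)*conj(-sqrt(5)/2 - 1/2) + 5*(0)*conj(0)
  = (4) + (-2) + (-2) + (0)
  = 0.
Dividing by |G| = 10 gives 0/10 = 0, matching the row-orthogonality relation <chi_4, chi_3> = [chi_4 = chi_3].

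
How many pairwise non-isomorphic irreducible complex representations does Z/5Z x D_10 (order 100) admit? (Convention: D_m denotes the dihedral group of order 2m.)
40

Derivation: The number of irreducible complex representations of a finite group equals its number of conjugacy classes. For a direct product, #classes(G x H) = #classes(G) * #classes(H). Z/5Z has 5 classes (abelian), D_10 has 8 classes, so 5 * 8 = 40, so Z/5Z x D_10 (order 100) has exactly 40 irreducible complex representations.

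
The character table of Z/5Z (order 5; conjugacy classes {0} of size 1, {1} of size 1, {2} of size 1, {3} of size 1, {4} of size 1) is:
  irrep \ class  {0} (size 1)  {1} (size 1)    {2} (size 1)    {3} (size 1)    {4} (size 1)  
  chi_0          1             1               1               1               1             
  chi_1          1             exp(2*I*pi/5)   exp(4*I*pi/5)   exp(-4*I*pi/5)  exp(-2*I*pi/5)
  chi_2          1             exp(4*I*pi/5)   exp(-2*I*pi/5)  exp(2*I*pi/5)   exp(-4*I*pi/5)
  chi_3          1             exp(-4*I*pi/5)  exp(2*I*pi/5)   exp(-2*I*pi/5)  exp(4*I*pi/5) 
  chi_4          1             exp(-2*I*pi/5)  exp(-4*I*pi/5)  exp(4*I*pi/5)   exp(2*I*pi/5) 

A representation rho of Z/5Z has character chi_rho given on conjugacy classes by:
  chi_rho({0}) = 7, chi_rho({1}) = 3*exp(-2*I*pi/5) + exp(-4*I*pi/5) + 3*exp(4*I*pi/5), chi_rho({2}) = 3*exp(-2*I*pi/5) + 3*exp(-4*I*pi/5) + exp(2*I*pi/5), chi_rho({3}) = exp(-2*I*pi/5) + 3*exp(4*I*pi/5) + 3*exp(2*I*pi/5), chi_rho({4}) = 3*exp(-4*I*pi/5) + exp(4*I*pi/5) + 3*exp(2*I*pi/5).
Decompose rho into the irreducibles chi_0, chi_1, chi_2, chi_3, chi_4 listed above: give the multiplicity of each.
Multiplicities: chi_0: 0, chi_1: 0, chi_2: 3, chi_3: 1, chi_4: 3.

Proof sketch: Use <chi_rho, chi> = (1/|G|) sum_C |C| * chi_rho(C) * conj(chi(C)) with |G| = 5 for each irreducible chi in the table:
  <chi_rho, chi_0> = (1/5)[1*(7)*conj(1) + 1*(3*exp(-2*I*pi/5) + exp(-4*I*pi/5) + 3*exp(4*I*pi/5))*conj(1) + 1*(3*exp(-2*I*pi/5) + 3*exp(-4*I*pi/5) + exp(2*I*pi/5))*conj(1) + 1*(exp(-2*I*pi/5) + 3*exp(4*I*pi/5) + 3*exp(2*I*pi/5))*conj(1) + 1*(3*exp(-4*I*pi/5) + exp(4*I*pi/5) + 3*exp(2*I*pi/5))*conj(1)]
      = (1/5)[(7) + (3*exp(-2*I*pi/5) + exp(-4*I*pi/5) + 3*exp(4*I*pi/5)) + (3*exp(-2*I*pi/5) + 3*exp(-4*I*pi/5) + exp(2*I*pi/5)) + (exp(-2*I*pi/5) + 3*exp(4*I*pi/5) + 3*exp(2*I*pi/5)) + (3*exp(-4*I*pi/5) + exp(4*I*pi/5) + 3*exp(2*I*pi/5))] = 0/5 = 0
  <chi_rho, chi_1> = (1/5)[1*(7)*conj(1) + 1*(3*exp(-2*I*pi/5) + exp(-4*I*pi/5) + 3*exp(4*I*pi/5))*conj(exp(2*I*pi/5)) + 1*(3*exp(-2*I*pi/5) + 3*exp(-4*I*pi/5) + exp(2*I*pi/5))*conj(exp(4*I*pi/5)) + 1*(exp(-2*I*pi/5) + 3*exp(4*I*pi/5) + 3*exp(2*I*pi/5))*conj(exp(-4*I*pi/5)) + 1*(3*exp(-4*I*pi/5) + exp(4*I*pi/5) + 3*exp(2*I*pi/5))*conj(exp(-2*I*pi/5))]
      = (1/5)[(7) + (3*exp(-4*I*pi/5) + exp(4*I*pi/5) + 3*exp(2*I*pi/5)) + (exp(-2*I*pi/5) + 3*exp(4*I*pi/5) + 3*exp(2*I*pi/5)) + (3*exp(-2*I*pi/5) + 3*exp(-4*I*pi/5) + exp(2*I*pi/5)) + (3*exp(-2*I*pi/5) + exp(-4*I*pi/5) + 3*exp(4*I*pi/5))] = 0/5 = 0
  <chi_rho, chi_2> = (1/5)[1*(7)*conj(1) + 1*(3*exp(-2*I*pi/5) + exp(-4*I*pi/5) + 3*exp(4*I*pi/5))*conj(exp(4*I*pi/5)) + 1*(3*exp(-2*I*pi/5) + 3*exp(-4*I*pi/5) + exp(2*I*pi/5))*conj(exp(-2*I*pi/5)) + 1*(exp(-2*I*pi/5) + 3*exp(4*I*pi/5) + 3*exp(2*I*pi/5))*conj(exp(2*I*pi/5)) + 1*(3*exp(-4*I*pi/5) + exp(4*I*pi/5) + 3*exp(2*I*pi/5))*conj(exp(-4*I*pi/5))]
      = (1/5)[(7) + (3 + exp(2*I*pi/5) + 3*exp(4*I*pi/5)) + (3 + 3*exp(-2*I*pi/5) + exp(4*I*pi/5)) + (3 + exp(-4*I*pi/5) + 3*exp(2*I*pi/5)) + (3 + 3*exp(-4*I*pi/5) + exp(-2*I*pi/5))] = 15/5 = 3
  <chi_rho, chi_3> = (1/5)[1*(7)*conj(1) + 1*(3*exp(-2*I*pi/5) + exp(-4*I*pi/5) + 3*exp(4*I*pi/5))*conj(exp(-4*I*pi/5)) + 1*(3*exp(-2*I*pi/5) + 3*exp(-4*I*pi/5) + exp(2*I*pi/5))*conj(exp(2*I*pi/5)) + 1*(exp(-2*I*pi/5) + 3*exp(4*I*pi/5) + 3*exp(2*I*pi/5))*conj(exp(-2*I*pi/5)) + 1*(3*exp(-4*I*pi/5) + exp(4*I*pi/5) + 3*exp(2*I*pi/5))*conj(exp(4*I*pi/5))]
      = (1/5)[(7) + (1 + 3*exp(-2*I*pi/5) + 3*exp(2*I*pi/5)) + (1 + 3*exp(-4*I*pi/5) + 3*exp(4*I*pi/5)) + (1 + 3*exp(-4*I*pi/5) + 3*exp(4*I*pi/5)) + (1 + 3*exp(-2*I*pi/5) + 3*exp(2*I*pi/5))] = 5/5 = 1
  <chi_rho, chi_4> = (1/5)[1*(7)*conj(1) + 1*(3*exp(-2*I*pi/5) + exp(-4*I*pi/5) + 3*exp(4*I*pi/5))*conj(exp(-2*I*pi/5)) + 1*(3*exp(-2*I*pi/5) + 3*exp(-4*I*pi/5) + exp(2*I*pi/5))*conj(exp(-4*I*pi/5)) + 1*(exp(-2*I*pi/5) + 3*exp(4*I*pi/5) + 3*exp(2*I*pi/5))*conj(exp(4*I*pi/5)) + 1*(3*exp(-4*I*pi/5) + exp(4*I*pi/5) + 3*exp(2*I*pi/5))*conj(exp(2*I*pi/5))]
      = (1/5)[(7) + (3 + 3*exp(-4*I*pi/5) + exp(-2*I*pi/5)) + (3 + exp(-4*I*pi/5) + 3*exp(2*I*pi/5)) + (3 + 3*exp(-2*I*pi/5) + exp(4*I*pi/5)) + (3 + exp(2*I*pi/5) + 3*exp(4*I*pi/5))] = 15/5 = 3
(Exp terms are combined using exp(i*s)*conj(exp(i*t)) = exp(i*(s-t)), and sums of them are collapsed using the identity that for every m > 1 the m distinct m-th roots of unity sum to 0, e.g. 1 + exp(2*I*pi/3) + exp(-2*I*pi/3) = 0.)
Dimension check: dim(rho) = sum (mult * dim) = 0*1 + 0*1 + 3*1 + 1*1 + 3*1 = 7 = chi_rho(e) = 7.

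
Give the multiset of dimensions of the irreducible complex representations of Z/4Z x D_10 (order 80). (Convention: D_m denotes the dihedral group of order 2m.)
Dimensions: 1, 1, 1, 1, 1, 1, 1, 1, 1, 1, 1, 1, 1, 1, 1, 1, 2, 2, 2, 2, 2, 2, 2, 2, 2, 2, 2, 2, 2, 2, 2, 2

Details: There are 32 irreducibles (= number of conjugacy classes). Their dimensions d_i satisfy sum d_i^2 = |G| = 80: 1 + 1 + 1 + 1 + 1 + 1 + 1 + 1 + 1 + 1 + 1 + 1 + 1 + 1 + 1 + 1 + 4 + 4 + 4 + 4 + 4 + 4 + 4 + 4 + 4 + 4 + 4 + 4 + 4 + 4 + 4 + 4 = 80. (For the product with Z/4Z: each of the 4 1-dim characters of Z/4Z tensors with each irrep of D_10, giving 4 copies of each D_10-dimension.)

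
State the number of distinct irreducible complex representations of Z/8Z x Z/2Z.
16

Proof sketch: The number of irreducible complex representations of a finite group equals its number of conjugacy classes. Z/8Z x Z/2Z is abelian of order 16, so every element is its own conjugacy class: 16 classes, so Z/8Z x Z/2Z (order 16) has exactly 16 irreducible complex representations.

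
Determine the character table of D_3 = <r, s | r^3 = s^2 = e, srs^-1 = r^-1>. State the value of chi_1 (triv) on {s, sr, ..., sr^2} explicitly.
Conjugacy classes: {e} of size 1, {r^1, r^2} of size 2, {s, sr, ..., sr^2} of size 3.
Character table:
  irrep \ class              {e} (size 1)  {r^1, r^2} (size 2)  {s, sr, ..., sr^2} (size 3)
  chi_1 (triv)               1             1                    1                          
  chi_2 (sign: r->1, s->-1)  1             1                    -1                         
  chi_3 (2d, j=1)            2             -1                   0                          

Spot check: chi_1 (triv) on {s, sr, ..., sr^2} = 1.

Details: D_3 has order 2*3 = 6 with 3 conjugacy classes, hence 3 irreducibles. Sum of squared dims 1 + 1 + 4 = 6 = |G|. Linear characters come from the abelianisation; the 2-dimensional irreps have character r^k -> 2*cos(2*pi*j*k/3), reflections -> 0.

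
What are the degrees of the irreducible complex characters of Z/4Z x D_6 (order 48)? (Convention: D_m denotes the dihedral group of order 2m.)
Dimensions: 1, 1, 1, 1, 1, 1, 1, 1, 1, 1, 1, 1, 1, 1, 1, 1, 2, 2, 2, 2, 2, 2, 2, 2

Details: There are 24 irreducibles (= number of conjugacy classes). Their dimensions d_i satisfy sum d_i^2 = |G| = 48: 1 + 1 + 1 + 1 + 1 + 1 + 1 + 1 + 1 + 1 + 1 + 1 + 1 + 1 + 1 + 1 + 4 + 4 + 4 + 4 + 4 + 4 + 4 + 4 = 48. (For the product with Z/4Z: each of the 4 1-dim characters of Z/4Z tensors with each irrep of D_6, giving 4 copies of each D_6-dimension.)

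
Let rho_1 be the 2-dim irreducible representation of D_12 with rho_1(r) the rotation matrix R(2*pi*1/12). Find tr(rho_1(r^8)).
chi_{rho_1}(r^8) = 2*cos(2*pi*1*8/12) = -1

Solution. rho_1(r^8) is rotation by angle 2*pi*1*8/12, whose trace is 2*cos(2*pi*1*8/12) = -1.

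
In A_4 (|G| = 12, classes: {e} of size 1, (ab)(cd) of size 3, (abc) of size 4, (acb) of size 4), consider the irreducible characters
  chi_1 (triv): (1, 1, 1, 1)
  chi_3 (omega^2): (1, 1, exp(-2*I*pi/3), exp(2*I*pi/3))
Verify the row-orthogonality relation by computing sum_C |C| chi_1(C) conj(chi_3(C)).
Sum = 0; so <chi_1, chi_3> = 0 (distinct irreducibles are orthogonal).

Reasoning: Compute term by term over conjugacy classes (|C| * chi_1(C) * conj(chi_3(C))):
  1*(1)*conj(1) + 3*(1)*conj(1) + 4*(1)*conj(exp(-2*I*pi/3)) + 4*(1)*conj(exp(2*I*pi/3))
  = (1) + (3) + (4*exp(2*I*pi/3)) + (4*exp(-2*I*pi/3))
  = 0.
(Exp terms are combined using exp(i*s)*conj(exp(i*t)) = exp(i*(s-t)), and sums of them are collapsed using the identity that for every m > 1 the m distinct m-th roots of unity sum to 0, e.g. 1 + exp(2*I*pi/3) + exp(-2*I*pi/3) = 0.)
Dividing by |G| = 12 gives 0/12 = 0, matching the row-orthogonality relation <chi_1, chi_3> = [chi_1 = chi_3].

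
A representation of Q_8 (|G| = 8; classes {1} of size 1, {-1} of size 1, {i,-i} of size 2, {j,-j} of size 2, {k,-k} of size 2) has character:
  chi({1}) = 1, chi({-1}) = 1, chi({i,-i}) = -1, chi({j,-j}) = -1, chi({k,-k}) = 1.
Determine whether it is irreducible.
Irreducible: <chi, chi> = 1.

Why: <chi, chi> = (1/|G|) sum_C |C| * |chi(C)|^2 = (1/8)[1*|1|^2 + 1*|1|^2 + 2*|-1|^2 + 2*|-1|^2 + 2*|1|^2]
  = (1/8)[(1) + (1) + (2) + (2) + (2)] = 8/8 = 1.
A character is irreducible iff <chi, chi> = 1, so this representation is irreducible.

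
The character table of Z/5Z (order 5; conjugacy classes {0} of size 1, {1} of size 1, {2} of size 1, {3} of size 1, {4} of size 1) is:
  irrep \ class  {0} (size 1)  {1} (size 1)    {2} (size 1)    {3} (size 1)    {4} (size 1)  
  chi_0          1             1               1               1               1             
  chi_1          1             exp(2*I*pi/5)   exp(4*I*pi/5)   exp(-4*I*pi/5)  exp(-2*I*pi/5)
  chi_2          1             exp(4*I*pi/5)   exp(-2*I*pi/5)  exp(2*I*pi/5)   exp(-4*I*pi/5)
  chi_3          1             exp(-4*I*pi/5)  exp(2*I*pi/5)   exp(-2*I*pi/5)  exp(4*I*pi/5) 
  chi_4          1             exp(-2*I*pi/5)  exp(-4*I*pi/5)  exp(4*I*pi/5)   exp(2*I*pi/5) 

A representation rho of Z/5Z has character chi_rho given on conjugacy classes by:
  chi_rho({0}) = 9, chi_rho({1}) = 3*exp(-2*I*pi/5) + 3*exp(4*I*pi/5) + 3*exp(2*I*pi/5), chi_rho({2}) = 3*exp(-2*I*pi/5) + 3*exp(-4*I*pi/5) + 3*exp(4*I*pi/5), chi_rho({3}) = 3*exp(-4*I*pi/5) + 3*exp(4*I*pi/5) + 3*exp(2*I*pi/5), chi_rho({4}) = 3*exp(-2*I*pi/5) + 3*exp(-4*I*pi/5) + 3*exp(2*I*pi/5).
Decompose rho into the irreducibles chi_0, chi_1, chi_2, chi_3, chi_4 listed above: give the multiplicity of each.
Multiplicities: chi_0: 0, chi_1: 3, chi_2: 3, chi_3: 0, chi_4: 3.

Reasoning: Use <chi_rho, chi> = (1/|G|) sum_C |C| * chi_rho(C) * conj(chi(C)) with |G| = 5 for each irreducible chi in the table:
  <chi_rho, chi_0> = (1/5)[1*(9)*conj(1) + 1*(3*exp(-2*I*pi/5) + 3*exp(4*I*pi/5) + 3*exp(2*I*pi/5))*conj(1) + 1*(3*exp(-2*I*pi/5) + 3*exp(-4*I*pi/5) + 3*exp(4*I*pi/5))*conj(1) + 1*(3*exp(-4*I*pi/5) + 3*exp(4*I*pi/5) + 3*exp(2*I*pi/5))*conj(1) + 1*(3*exp(-2*I*pi/5) + 3*exp(-4*I*pi/5) + 3*exp(2*I*pi/5))*conj(1)]
      = (1/5)[(9) + (3*exp(-2*I*pi/5) + 3*exp(4*I*pi/5) + 3*exp(2*I*pi/5)) + (3*exp(-2*I*pi/5) + 3*exp(-4*I*pi/5) + 3*exp(4*I*pi/5)) + (3*exp(-4*I*pi/5) + 3*exp(4*I*pi/5) + 3*exp(2*I*pi/5)) + (3*exp(-2*I*pi/5) + 3*exp(-4*I*pi/5) + 3*exp(2*I*pi/5))] = 0/5 = 0
  <chi_rho, chi_1> = (1/5)[1*(9)*conj(1) + 1*(3*exp(-2*I*pi/5) + 3*exp(4*I*pi/5) + 3*exp(2*I*pi/5))*conj(exp(2*I*pi/5)) + 1*(3*exp(-2*I*pi/5) + 3*exp(-4*I*pi/5) + 3*exp(4*I*pi/5))*conj(exp(4*I*pi/5)) + 1*(3*exp(-4*I*pi/5) + 3*exp(4*I*pi/5) + 3*exp(2*I*pi/5))*conj(exp(-4*I*pi/5)) + 1*(3*exp(-2*I*pi/5) + 3*exp(-4*I*pi/5) + 3*exp(2*I*pi/5))*conj(exp(-2*I*pi/5))]
      = (1/5)[(9) + (3 + 3*exp(-4*I*pi/5) + 3*exp(2*I*pi/5)) + (3 + 3*exp(4*I*pi/5) + 3*exp(2*I*pi/5)) + (3 + 3*exp(-2*I*pi/5) + 3*exp(-4*I*pi/5)) + (3 + 3*exp(-2*I*pi/5) + 3*exp(4*I*pi/5))] = 15/5 = 3
  <chi_rho, chi_2> = (1/5)[1*(9)*conj(1) + 1*(3*exp(-2*I*pi/5) + 3*exp(4*I*pi/5) + 3*exp(2*I*pi/5))*conj(exp(4*I*pi/5)) + 1*(3*exp(-2*I*pi/5) + 3*exp(-4*I*pi/5) + 3*exp(4*I*pi/5))*conj(exp(-2*I*pi/5)) + 1*(3*exp(-4*I*pi/5) + 3*exp(4*I*pi/5) + 3*exp(2*I*pi/5))*conj(exp(2*I*pi/5)) + 1*(3*exp(-2*I*pi/5) + 3*exp(-4*I*pi/5) + 3*exp(2*I*pi/5))*conj(exp(-4*I*pi/5))]
      = (1/5)[(9) + (3 + 3*exp(-2*I*pi/5) + 3*exp(4*I*pi/5)) + (3 + 3*exp(-2*I*pi/5) + 3*exp(-4*I*pi/5)) + (3 + 3*exp(4*I*pi/5) + 3*exp(2*I*pi/5)) + (3 + 3*exp(-4*I*pi/5) + 3*exp(2*I*pi/5))] = 15/5 = 3
  <chi_rho, chi_3> = (1/5)[1*(9)*conj(1) + 1*(3*exp(-2*I*pi/5) + 3*exp(4*I*pi/5) + 3*exp(2*I*pi/5))*conj(exp(-4*I*pi/5)) + 1*(3*exp(-2*I*pi/5) + 3*exp(-4*I*pi/5) + 3*exp(4*I*pi/5))*conj(exp(2*I*pi/5)) + 1*(3*exp(-4*I*pi/5) + 3*exp(4*I*pi/5) + 3*exp(2*I*pi/5))*conj(exp(-2*I*pi/5)) + 1*(3*exp(-2*I*pi/5) + 3*exp(-4*I*pi/5) + 3*exp(2*I*pi/5))*conj(exp(4*I*pi/5))]
      = (1/5)[(9) + (3*exp(-2*I*pi/5) + 3*exp(-4*I*pi/5) + 3*exp(2*I*pi/5)) + (3*exp(-4*I*pi/5) + 3*exp(4*I*pi/5) + 3*exp(2*I*pi/5)) + (3*exp(-2*I*pi/5) + 3*exp(-4*I*pi/5) + 3*exp(4*I*pi/5)) + (3*exp(-2*I*pi/5) + 3*exp(4*I*pi/5) + 3*exp(2*I*pi/5))] = 0/5 = 0
  <chi_rho, chi_4> = (1/5)[1*(9)*conj(1) + 1*(3*exp(-2*I*pi/5) + 3*exp(4*I*pi/5) + 3*exp(2*I*pi/5))*conj(exp(-2*I*pi/5)) + 1*(3*exp(-2*I*pi/5) + 3*exp(-4*I*pi/5) + 3*exp(4*I*pi/5))*conj(exp(-4*I*pi/5)) + 1*(3*exp(-4*I*pi/5) + 3*exp(4*I*pi/5) + 3*exp(2*I*pi/5))*conj(exp(4*I*pi/5)) + 1*(3*exp(-2*I*pi/5) + 3*exp(-4*I*pi/5) + 3*exp(2*I*pi/5))*conj(exp(2*I*pi/5))]
      = (1/5)[(9) + (3 + 3*exp(-4*I*pi/5) + 3*exp(4*I*pi/5)) + (3 + 3*exp(-2*I*pi/5) + 3*exp(2*I*pi/5)) + (3 + 3*exp(-2*I*pi/5) + 3*exp(2*I*pi/5)) + (3 + 3*exp(-4*I*pi/5) + 3*exp(4*I*pi/5))] = 15/5 = 3
(Exp terms are combined using exp(i*s)*conj(exp(i*t)) = exp(i*(s-t)), and sums of them are collapsed using the identity that for every m > 1 the m distinct m-th roots of unity sum to 0, e.g. 1 + exp(2*I*pi/3) + exp(-2*I*pi/3) = 0.)
Dimension check: dim(rho) = sum (mult * dim) = 0*1 + 3*1 + 3*1 + 0*1 + 3*1 = 9 = chi_rho(e) = 9.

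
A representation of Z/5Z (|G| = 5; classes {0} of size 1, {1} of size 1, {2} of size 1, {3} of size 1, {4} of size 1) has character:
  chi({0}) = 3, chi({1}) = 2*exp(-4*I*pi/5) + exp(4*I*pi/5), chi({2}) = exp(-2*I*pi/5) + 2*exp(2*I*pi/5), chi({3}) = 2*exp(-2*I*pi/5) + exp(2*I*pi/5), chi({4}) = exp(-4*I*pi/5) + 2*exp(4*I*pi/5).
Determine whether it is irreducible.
Not irreducible (reducible): <chi, chi> = 5 > 1.

Derivation: <chi, chi> = (1/|G|) sum_C |C| * |chi(C)|^2 = (1/5)[1*|3|^2 + 1*|2*exp(-4*I*pi/5) + exp(4*I*pi/5)|^2 + 1*|exp(-2*I*pi/5) + 2*exp(2*I*pi/5)|^2 + 1*|2*exp(-2*I*pi/5) + exp(2*I*pi/5)|^2 + 1*|exp(-4*I*pi/5) + 2*exp(4*I*pi/5)|^2]
  = (1/5)[(9) + (5 + 2*exp(-2*I*pi/5) + 2*exp(2*I*pi/5)) + (5 + 2*exp(-4*I*pi/5) + 2*exp(4*I*pi/5)) + (5 + 2*exp(-4*I*pi/5) + 2*exp(4*I*pi/5)) + (5 + 2*exp(-2*I*pi/5) + 2*exp(2*I*pi/5))] = 25/5 = 5.
(Exp terms are combined using exp(i*s)*conj(exp(i*t)) = exp(i*(s-t)), and sums of them are collapsed using the identity that for every m > 1 the m distinct m-th roots of unity sum to 0, e.g. 1 + exp(2*I*pi/3) + exp(-2*I*pi/3) = 0.)
A character is irreducible iff <chi, chi> = 1, so this representation is reducible.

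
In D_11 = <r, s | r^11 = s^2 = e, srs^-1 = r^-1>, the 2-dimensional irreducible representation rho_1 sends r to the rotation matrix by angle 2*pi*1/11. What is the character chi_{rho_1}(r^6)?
chi_{rho_1}(r^6) = 2*cos(2*pi*1*6/11) = -2*cos(pi/11)

Why: rho_1(r^6) is rotation by angle 2*pi*1*6/11, whose trace is 2*cos(2*pi*1*6/11) = -2*cos(pi/11).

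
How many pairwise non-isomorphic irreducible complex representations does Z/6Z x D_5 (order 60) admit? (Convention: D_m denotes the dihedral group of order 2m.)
24

Why: The number of irreducible complex representations of a finite group equals its number of conjugacy classes. For a direct product, #classes(G x H) = #classes(G) * #classes(H). Z/6Z has 6 classes (abelian), D_5 has 4 classes, so 6 * 4 = 24, so Z/6Z x D_5 (order 60) has exactly 24 irreducible complex representations.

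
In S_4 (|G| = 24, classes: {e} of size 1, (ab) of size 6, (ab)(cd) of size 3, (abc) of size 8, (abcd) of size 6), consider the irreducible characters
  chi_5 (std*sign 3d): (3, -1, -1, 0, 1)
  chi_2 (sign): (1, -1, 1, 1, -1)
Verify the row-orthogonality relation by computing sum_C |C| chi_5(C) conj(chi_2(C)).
Sum = 0; so <chi_5, chi_2> = 0 (distinct irreducibles are orthogonal).

Proof sketch: Compute term by term over conjugacy classes (|C| * chi_5(C) * conj(chi_2(C))):
  1*(3)*conj(1) + 6*(-1)*conj(-1) + 3*(-1)*conj(1) + 8*(0)*conj(1) + 6*(1)*conj(-1)
  = (3) + (6) + (-3) + (0) + (-6)
  = 0.
Dividing by |G| = 24 gives 0/24 = 0, matching the row-orthogonality relation <chi_5, chi_2> = [chi_5 = chi_2].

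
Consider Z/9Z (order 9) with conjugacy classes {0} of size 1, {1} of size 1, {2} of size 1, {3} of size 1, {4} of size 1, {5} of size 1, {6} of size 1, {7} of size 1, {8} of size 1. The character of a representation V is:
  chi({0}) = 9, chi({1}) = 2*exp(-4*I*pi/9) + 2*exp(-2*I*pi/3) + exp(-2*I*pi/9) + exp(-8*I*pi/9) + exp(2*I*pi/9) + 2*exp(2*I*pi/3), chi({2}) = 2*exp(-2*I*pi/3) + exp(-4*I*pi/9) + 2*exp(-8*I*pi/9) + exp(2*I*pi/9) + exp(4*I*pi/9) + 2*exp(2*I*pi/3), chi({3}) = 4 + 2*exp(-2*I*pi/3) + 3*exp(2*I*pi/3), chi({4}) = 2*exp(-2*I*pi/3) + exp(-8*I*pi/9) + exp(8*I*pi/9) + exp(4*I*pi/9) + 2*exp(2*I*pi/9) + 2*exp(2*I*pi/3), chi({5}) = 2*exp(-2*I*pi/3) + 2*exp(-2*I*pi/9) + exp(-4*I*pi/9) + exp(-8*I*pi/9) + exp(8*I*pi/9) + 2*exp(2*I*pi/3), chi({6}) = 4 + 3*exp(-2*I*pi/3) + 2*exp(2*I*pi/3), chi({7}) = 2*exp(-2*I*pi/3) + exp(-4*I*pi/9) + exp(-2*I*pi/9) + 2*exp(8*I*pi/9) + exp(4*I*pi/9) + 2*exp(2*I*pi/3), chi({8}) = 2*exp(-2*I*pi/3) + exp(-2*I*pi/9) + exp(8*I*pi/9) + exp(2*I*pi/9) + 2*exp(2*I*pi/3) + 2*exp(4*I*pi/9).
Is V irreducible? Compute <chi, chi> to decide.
Not irreducible (reducible): <chi, chi> = 15 > 1.

Argument: <chi, chi> = (1/|G|) sum_C |C| * |chi(C)|^2 = (1/9)[1*|9|^2 + 1*|2*exp(-4*I*pi/9) + 2*exp(-2*I*pi/3) + exp(-2*I*pi/9) + exp(-8*I*pi/9) + exp(2*I*pi/9) + 2*exp(2*I*pi/3)|^2 + 1*|2*exp(-2*I*pi/3) + exp(-4*I*pi/9) + 2*exp(-8*I*pi/9) + exp(2*I*pi/9) + exp(4*I*pi/9) + 2*exp(2*I*pi/3)|^2 + 1*|4 + 2*exp(-2*I*pi/3) + 3*exp(2*I*pi/3)|^2 + 1*|2*exp(-2*I*pi/3) + exp(-8*I*pi/9) + exp(8*I*pi/9) + exp(4*I*pi/9) + 2*exp(2*I*pi/9) + 2*exp(2*I*pi/3)|^2 + 1*|2*exp(-2*I*pi/3) + 2*exp(-2*I*pi/9) + exp(-4*I*pi/9) + exp(-8*I*pi/9) + exp(8*I*pi/9) + 2*exp(2*I*pi/3)|^2 + 1*|4 + 3*exp(-2*I*pi/3) + 2*exp(2*I*pi/3)|^2 + 1*|2*exp(-2*I*pi/3) + exp(-4*I*pi/9) + exp(-2*I*pi/9) + 2*exp(8*I*pi/9) + exp(4*I*pi/9) + 2*exp(2*I*pi/3)|^2 + 1*|2*exp(-2*I*pi/3) + exp(-2*I*pi/9) + exp(8*I*pi/9) + exp(2*I*pi/9) + 2*exp(2*I*pi/3) + 2*exp(4*I*pi/9)|^2]
  = (1/9)[(81) + (15 + 9*exp(-4*I*pi/9) + 7*exp(-2*I*pi/3) + 8*exp(-2*I*pi/9) + 9*exp(-8*I*pi/9) + 9*exp(8*I*pi/9) + 8*exp(2*I*pi/9) + 7*exp(2*I*pi/3) + 9*exp(4*I*pi/9)) + (15 + 8*exp(-4*I*pi/9) + 7*exp(-2*I*pi/3) + 9*exp(-2*I*pi/9) + 9*exp(-8*I*pi/9) + 9*exp(8*I*pi/9) + 9*exp(2*I*pi/9) + 7*exp(2*I*pi/3) + 8*exp(4*I*pi/9)) + (3) + (15 + 9*exp(-4*I*pi/9) + 7*exp(-2*I*pi/3) + 9*exp(-2*I*pi/9) + 8*exp(-8*I*pi/9) + 8*exp(8*I*pi/9) + 9*exp(2*I*pi/9) + 7*exp(2*I*pi/3) + 9*exp(4*I*pi/9)) + (15 + 9*exp(-4*I*pi/9) + 7*exp(-2*I*pi/3) + 9*exp(-2*I*pi/9) + 8*exp(-8*I*pi/9) + 8*exp(8*I*pi/9) + 9*exp(2*I*pi/9) + 7*exp(2*I*pi/3) + 9*exp(4*I*pi/9)) + (3) + (15 + 8*exp(-4*I*pi/9) + 7*exp(-2*I*pi/3) + 9*exp(-2*I*pi/9) + 9*exp(-8*I*pi/9) + 9*exp(8*I*pi/9) + 9*exp(2*I*pi/9) + 7*exp(2*I*pi/3) + 8*exp(4*I*pi/9)) + (15 + 9*exp(-4*I*pi/9) + 7*exp(-2*I*pi/3) + 8*exp(-2*I*pi/9) + 9*exp(-8*I*pi/9) + 9*exp(8*I*pi/9) + 8*exp(2*I*pi/9) + 7*exp(2*I*pi/3) + 9*exp(4*I*pi/9))] = 135/9 = 15.
(Exp terms are combined using exp(i*s)*conj(exp(i*t)) = exp(i*(s-t)), and sums of them are collapsed using the identity that for every m > 1 the m distinct m-th roots of unity sum to 0, e.g. 1 + exp(2*I*pi/3) + exp(-2*I*pi/3) = 0.)
A character is irreducible iff <chi, chi> = 1, so this representation is reducible.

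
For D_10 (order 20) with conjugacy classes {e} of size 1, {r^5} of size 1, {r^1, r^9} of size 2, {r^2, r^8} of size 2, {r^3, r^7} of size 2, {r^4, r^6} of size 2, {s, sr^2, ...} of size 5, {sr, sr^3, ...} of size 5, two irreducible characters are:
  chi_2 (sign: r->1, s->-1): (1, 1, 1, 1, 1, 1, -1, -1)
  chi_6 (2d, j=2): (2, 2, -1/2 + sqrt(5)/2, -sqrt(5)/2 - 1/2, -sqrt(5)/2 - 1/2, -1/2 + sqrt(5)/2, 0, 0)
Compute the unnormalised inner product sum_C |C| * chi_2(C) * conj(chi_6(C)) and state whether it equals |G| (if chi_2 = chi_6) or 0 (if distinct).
Sum = 0; so <chi_2, chi_6> = 0 (distinct irreducibles are orthogonal).

Details: Compute term by term over conjugacy classes (|C| * chi_2(C) * conj(chi_6(C))):
  1*(1)*conj(2) + 1*(1)*conj(2) + 2*(1)*conj(-1/2 + sqrt(5)/2) + 2*(1)*conj(-sqrt(5)/2 - 1/2) + 2*(1)*conj(-sqrt(5)/2 - 1/2) + 2*(1)*conj(-1/2 + sqrt(5)/2) + 5*(-1)*conj(0) + 5*(-1)*conj(0)
  = (2) + (2) + (-1 + sqrt(5)) + (-sqrt(5) - 1) + (-sqrt(5) - 1) + (-1 + sqrt(5)) + (0) + (0)
  = 0.
Dividing by |G| = 20 gives 0/20 = 0, matching the row-orthogonality relation <chi_2, chi_6> = [chi_2 = chi_6].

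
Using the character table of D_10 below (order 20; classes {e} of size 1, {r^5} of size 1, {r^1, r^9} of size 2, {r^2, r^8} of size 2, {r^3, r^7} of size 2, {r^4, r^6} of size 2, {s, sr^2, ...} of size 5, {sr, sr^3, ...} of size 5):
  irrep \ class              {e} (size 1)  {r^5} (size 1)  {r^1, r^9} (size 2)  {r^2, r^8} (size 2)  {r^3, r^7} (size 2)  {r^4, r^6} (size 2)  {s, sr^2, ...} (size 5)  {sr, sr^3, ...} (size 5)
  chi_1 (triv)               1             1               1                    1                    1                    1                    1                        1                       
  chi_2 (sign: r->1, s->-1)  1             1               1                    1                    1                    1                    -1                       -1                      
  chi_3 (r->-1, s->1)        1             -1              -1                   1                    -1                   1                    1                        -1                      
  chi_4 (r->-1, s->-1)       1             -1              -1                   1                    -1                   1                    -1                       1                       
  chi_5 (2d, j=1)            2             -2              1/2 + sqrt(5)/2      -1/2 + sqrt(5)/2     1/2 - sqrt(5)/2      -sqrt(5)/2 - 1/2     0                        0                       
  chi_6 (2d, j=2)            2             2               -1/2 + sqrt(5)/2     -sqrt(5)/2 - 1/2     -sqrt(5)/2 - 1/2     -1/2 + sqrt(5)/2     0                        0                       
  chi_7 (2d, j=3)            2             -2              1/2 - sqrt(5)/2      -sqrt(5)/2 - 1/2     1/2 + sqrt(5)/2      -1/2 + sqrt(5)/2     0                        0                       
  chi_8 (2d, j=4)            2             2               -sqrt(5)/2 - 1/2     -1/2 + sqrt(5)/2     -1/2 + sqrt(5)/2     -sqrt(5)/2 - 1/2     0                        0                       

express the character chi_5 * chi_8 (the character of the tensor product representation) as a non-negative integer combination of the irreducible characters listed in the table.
chi_5 tensor chi_8 = chi_3 + chi_4 + chi_7 (all other irreducibles have multiplicity 0).

Derivation: The character of a tensor product is the pointwise product (chi_5 * chi_8)(C) = chi_5(C) * chi_8(C):
  {e}: (2)*(2), {r^5}: (-2)*(2), {r^1, r^9}: (1/2 + sqrt(5)/2)*(-sqrt(5)/2 - 1/2), {r^2, r^8}: (-1/2 + sqrt(5)/2)*(-1/2 + sqrt(5)/2), {r^3, r^7}: (1/2 - sqrt(5)/2)*(-1/2 + sqrt(5)/2), {r^4, r^6}: (-sqrt(5)/2 - 1/2)*(-sqrt(5)/2 - 1/2), {s, sr^2, ...}: (0)*(0), {sr, sr^3, ...}: (0)*(0)
so (chi_5 * chi_8) takes values
  {e} -> 4, {r^5} -> -4, {r^1, r^9} -> -3/2 - sqrt(5)/2, {r^2, r^8} -> 3/2 - sqrt(5)/2, {r^3, r^7} -> -3/2 + sqrt(5)/2, {r^4, r^6} -> sqrt(5)/2 + 3/2, {s, sr^2, ...} -> 0, {sr, sr^3, ...} -> 0.
Now take the inner product of this character with each irreducible chi from the table, <chi_5*chi_8, chi> = (1/20) sum_C |C| (chi_5*chi_8)(C) conj(chi(C)):
  <chi_5*chi_8, chi_1> = (1/20)[1*(4)*conj(1) + 1*(-4)*conj(1) + 2*(-3/2 - sqrt(5)/2)*conj(1) + 2*(3/2 - sqrt(5)/2)*conj(1) + 2*(-3/2 + sqrt(5)/2)*conj(1) + 2*(sqrt(5)/2 + 3/2)*conj(1) + 5*(0)*conj(1) + 5*(0)*conj(1)]
      = (1/20)[(4) + (-4) + (-3 - sqrt(5)) + (3 - sqrt(5)) + (-3 + sqrt(5)) + (sqrt(5) + 3) + (0) + (0)] = 0/20 = 0
  <chi_5*chi_8, chi_2> = (1/20)[1*(4)*conj(1) + 1*(-4)*conj(1) + 2*(-3/2 - sqrt(5)/2)*conj(1) + 2*(3/2 - sqrt(5)/2)*conj(1) + 2*(-3/2 + sqrt(5)/2)*conj(1) + 2*(sqrt(5)/2 + 3/2)*conj(1) + 5*(0)*conj(-1) + 5*(0)*conj(-1)]
      = (1/20)[(4) + (-4) + (-3 - sqrt(5)) + (3 - sqrt(5)) + (-3 + sqrt(5)) + (sqrt(5) + 3) + (0) + (0)] = 0/20 = 0
  <chi_5*chi_8, chi_3> = (1/20)[1*(4)*conj(1) + 1*(-4)*conj(-1) + 2*(-3/2 - sqrt(5)/2)*conj(-1) + 2*(3/2 - sqrt(5)/2)*conj(1) + 2*(-3/2 + sqrt(5)/2)*conj(-1) + 2*(sqrt(5)/2 + 3/2)*conj(1) + 5*(0)*conj(1) + 5*(0)*conj(-1)]
      = (1/20)[(4) + (4) + (sqrt(5) + 3) + (3 - sqrt(5)) + (3 - sqrt(5)) + (sqrt(5) + 3) + (0) + (0)] = 20/20 = 1
  <chi_5*chi_8, chi_4> = (1/20)[1*(4)*conj(1) + 1*(-4)*conj(-1) + 2*(-3/2 - sqrt(5)/2)*conj(-1) + 2*(3/2 - sqrt(5)/2)*conj(1) + 2*(-3/2 + sqrt(5)/2)*conj(-1) + 2*(sqrt(5)/2 + 3/2)*conj(1) + 5*(0)*conj(-1) + 5*(0)*conj(1)]
      = (1/20)[(4) + (4) + (sqrt(5) + 3) + (3 - sqrt(5)) + (3 - sqrt(5)) + (sqrt(5) + 3) + (0) + (0)] = 20/20 = 1
  <chi_5*chi_8, chi_5> = (1/20)[1*(4)*conj(2) + 1*(-4)*conj(-2) + 2*(-3/2 - sqrt(5)/2)*conj(1/2 + sqrt(5)/2) + 2*(3/2 - sqrt(5)/2)*conj(-1/2 + sqrt(5)/2) + 2*(-3/2 + sqrt(5)/2)*conj(1/2 - sqrt(5)/2) + 2*(sqrt(5)/2 + 3/2)*conj(-sqrt(5)/2 - 1/2) + 5*(0)*conj(0) + 5*(0)*conj(0)]
      = (1/20)[(8) + (8) + (-2*sqrt(5) - 4) + (-4 + 2*sqrt(5)) + (-4 + 2*sqrt(5)) + (-2*sqrt(5) - 4) + (0) + (0)] = 0/20 = 0
  <chi_5*chi_8, chi_6> = (1/20)[1*(4)*conj(2) + 1*(-4)*conj(2) + 2*(-3/2 - sqrt(5)/2)*conj(-1/2 + sqrt(5)/2) + 2*(3/2 - sqrt(5)/2)*conj(-sqrt(5)/2 - 1/2) + 2*(-3/2 + sqrt(5)/2)*conj(-sqrt(5)/2 - 1/2) + 2*(sqrt(5)/2 + 3/2)*conj(-1/2 + sqrt(5)/2) + 5*(0)*conj(0) + 5*(0)*conj(0)]
      = (1/20)[(8) + (-8) + (-sqrt(5) - 1) + (1 - sqrt(5)) + (-1 + sqrt(5)) + (1 + sqrt(5)) + (0) + (0)] = 0/20 = 0
  <chi_5*chi_8, chi_7> = (1/20)[1*(4)*conj(2) + 1*(-4)*conj(-2) + 2*(-3/2 - sqrt(5)/2)*conj(1/2 - sqrt(5)/2) + 2*(3/2 - sqrt(5)/2)*conj(-sqrt(5)/2 - 1/2) + 2*(-3/2 + sqrt(5)/2)*conj(1/2 + sqrt(5)/2) + 2*(sqrt(5)/2 + 3/2)*conj(-1/2 + sqrt(5)/2) + 5*(0)*conj(0) + 5*(0)*conj(0)]
      = (1/20)[(8) + (8) + (1 + sqrt(5)) + (1 - sqrt(5)) + (1 - sqrt(5)) + (1 + sqrt(5)) + (0) + (0)] = 20/20 = 1
  <chi_5*chi_8, chi_8> = (1/20)[1*(4)*conj(2) + 1*(-4)*conj(2) + 2*(-3/2 - sqrt(5)/2)*conj(-sqrt(5)/2 - 1/2) + 2*(3/2 - sqrt(5)/2)*conj(-1/2 + sqrt(5)/2) + 2*(-3/2 + sqrt(5)/2)*conj(-1/2 + sqrt(5)/2) + 2*(sqrt(5)/2 + 3/2)*conj(-sqrt(5)/2 - 1/2) + 5*(0)*conj(0) + 5*(0)*conj(0)]
      = (1/20)[(8) + (-8) + (4 + 2*sqrt(5)) + (-4 + 2*sqrt(5)) + (4 - 2*sqrt(5)) + (-2*sqrt(5) - 4) + (0) + (0)] = 0/20 = 0
Hence the multiplicities are chi_3: 1, chi_4: 1, chi_7: 1. Dimension check: dim(chi_5)*dim(chi_8) = 2*2 = 4 and sum (mult * dim) = 1*1 + 1*1 + 1*2 = 4.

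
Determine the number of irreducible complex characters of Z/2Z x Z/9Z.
18

Solution. The number of irreducible complex representations of a finite group equals its number of conjugacy classes. Z/2Z x Z/9Z is abelian of order 18, so every element is its own conjugacy class: 18 classes, so Z/2Z x Z/9Z (order 18) has exactly 18 irreducible complex representations.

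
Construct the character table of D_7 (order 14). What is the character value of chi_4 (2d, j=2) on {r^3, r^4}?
Conjugacy classes: {e} of size 1, {r^1, r^6} of size 2, {r^2, r^5} of size 2, {r^3, r^4} of size 2, {s, sr, ..., sr^6} of size 7.
Character table:
  irrep \ class              {e} (size 1)  {r^1, r^6} (size 2)  {r^2, r^5} (size 2)  {r^3, r^4} (size 2)  {s, sr, ..., sr^6} (size 7)
  chi_1 (triv)               1             1                    1                    1                    1                          
  chi_2 (sign: r->1, s->-1)  1             1                    1                    1                    -1                         
  chi_3 (2d, j=1)            2             2*cos(2*pi/7)        -2*cos(3*pi/7)       -2*cos(pi/7)         0                          
  chi_4 (2d, j=2)            2             -2*cos(3*pi/7)       -2*cos(pi/7)         2*cos(2*pi/7)        0                          
  chi_5 (2d, j=3)            2             -2*cos(pi/7)         2*cos(2*pi/7)        -2*cos(3*pi/7)       0                          

Spot check: chi_4 (2d, j=2) on {r^3, r^4} = 2*cos(2*pi/7).

Solution. D_7 has order 2*7 = 14 with 5 conjugacy classes, hence 5 irreducibles. Sum of squared dims 1 + 1 + 4 + 4 + 4 = 14 = |G|. Linear characters come from the abelianisation; the 2-dimensional irreps have character r^k -> 2*cos(2*pi*j*k/7), reflections -> 0.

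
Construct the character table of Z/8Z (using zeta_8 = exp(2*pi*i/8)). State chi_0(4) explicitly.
Character table of Z/8Z (irreps indexed chi_0,...,chi_7 with chi_k(m) = zeta_8^(k*m), zeta_8 = exp(2*pi*i/8)):
  irrep \ class  {0} (size 1)  {1} (size 1)    {2} (size 1)  {3} (size 1)    {4} (size 1)  {5} (size 1)    {6} (size 1)  {7} (size 1)  
  chi_0          1             1               1             1               1             1               1             1             
  chi_1          1             exp(I*pi/4)     I             exp(3*I*pi/4)   -1            exp(-3*I*pi/4)  -I            exp(-I*pi/4)  
  chi_2          1             I               -1            -I              1             I               -1            -I            
  chi_3          1             exp(3*I*pi/4)   -I            exp(I*pi/4)     -1            exp(-I*pi/4)    I             exp(-3*I*pi/4)
  chi_4          1             -1              1             -1              1             -1              1             -1            
  chi_5          1             exp(-3*I*pi/4)  I             exp(-I*pi/4)    -1            exp(I*pi/4)     -I            exp(3*I*pi/4) 
  chi_6          1             -I              -1            I               1             -I              -1            I             
  chi_7          1             exp(-I*pi/4)    -I            exp(-3*I*pi/4)  -1            exp(3*I*pi/4)   I             exp(I*pi/4)   

Spot check: chi_0(4) = zeta_8^(0*4) = zeta_8^0 = 1.

Solution. Z/8Z is abelian, so all 8 irreducible complex representations are 1-dimensional. They are given by chi_k(m) = zeta_8^(k*m) for k = 0,...,7. Row orthogonality: sum_m chi_k(m) conj(chi_l(m)) = 8 * [k = l].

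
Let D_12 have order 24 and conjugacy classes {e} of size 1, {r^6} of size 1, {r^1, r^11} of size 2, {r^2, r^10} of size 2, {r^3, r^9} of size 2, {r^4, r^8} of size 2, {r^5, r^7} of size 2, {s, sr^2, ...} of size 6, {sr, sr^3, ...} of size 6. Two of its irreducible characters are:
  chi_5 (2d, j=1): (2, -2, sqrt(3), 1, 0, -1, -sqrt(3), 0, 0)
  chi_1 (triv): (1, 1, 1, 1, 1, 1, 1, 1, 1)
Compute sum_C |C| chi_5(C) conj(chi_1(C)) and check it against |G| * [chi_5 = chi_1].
Sum = 0; so <chi_5, chi_1> = 0 (distinct irreducibles are orthogonal).

Compute term by term over conjugacy classes (|C| * chi_5(C) * conj(chi_1(C))):
  1*(2)*conj(1) + 1*(-2)*conj(1) + 2*(sqrt(3))*conj(1) + 2*(1)*conj(1) + 2*(0)*conj(1) + 2*(-1)*conj(1) + 2*(-sqrt(3))*conj(1) + 6*(0)*conj(1) + 6*(0)*conj(1)
  = (2) + (-2) + (2*sqrt(3)) + (2) + (0) + (-2) + (-2*sqrt(3)) + (0) + (0)
  = 0.
Dividing by |G| = 24 gives 0/24 = 0, matching the row-orthogonality relation <chi_5, chi_1> = [chi_5 = chi_1].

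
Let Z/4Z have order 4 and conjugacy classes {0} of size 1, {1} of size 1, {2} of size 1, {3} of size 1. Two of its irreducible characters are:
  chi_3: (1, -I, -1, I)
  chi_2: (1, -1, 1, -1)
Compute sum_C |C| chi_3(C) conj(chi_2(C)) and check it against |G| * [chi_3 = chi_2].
Sum = 0; so <chi_3, chi_2> = 0 (distinct irreducibles are orthogonal).

Derivation: Compute term by term over conjugacy classes (|C| * chi_3(C) * conj(chi_2(C))):
  1*(1)*conj(1) + 1*(-I)*conj(-1) + 1*(-1)*conj(1) + 1*(I)*conj(-1)
  = (1) + (I) + (-1) + (-I)
  = 0.
(Exp terms are combined using exp(i*s)*conj(exp(i*t)) = exp(i*(s-t)), and sums of them are collapsed using the identity that for every m > 1 the m distinct m-th roots of unity sum to 0, e.g. 1 + exp(2*I*pi/3) + exp(-2*I*pi/3) = 0.)
Dividing by |G| = 4 gives 0/4 = 0, matching the row-orthogonality relation <chi_3, chi_2> = [chi_3 = chi_2].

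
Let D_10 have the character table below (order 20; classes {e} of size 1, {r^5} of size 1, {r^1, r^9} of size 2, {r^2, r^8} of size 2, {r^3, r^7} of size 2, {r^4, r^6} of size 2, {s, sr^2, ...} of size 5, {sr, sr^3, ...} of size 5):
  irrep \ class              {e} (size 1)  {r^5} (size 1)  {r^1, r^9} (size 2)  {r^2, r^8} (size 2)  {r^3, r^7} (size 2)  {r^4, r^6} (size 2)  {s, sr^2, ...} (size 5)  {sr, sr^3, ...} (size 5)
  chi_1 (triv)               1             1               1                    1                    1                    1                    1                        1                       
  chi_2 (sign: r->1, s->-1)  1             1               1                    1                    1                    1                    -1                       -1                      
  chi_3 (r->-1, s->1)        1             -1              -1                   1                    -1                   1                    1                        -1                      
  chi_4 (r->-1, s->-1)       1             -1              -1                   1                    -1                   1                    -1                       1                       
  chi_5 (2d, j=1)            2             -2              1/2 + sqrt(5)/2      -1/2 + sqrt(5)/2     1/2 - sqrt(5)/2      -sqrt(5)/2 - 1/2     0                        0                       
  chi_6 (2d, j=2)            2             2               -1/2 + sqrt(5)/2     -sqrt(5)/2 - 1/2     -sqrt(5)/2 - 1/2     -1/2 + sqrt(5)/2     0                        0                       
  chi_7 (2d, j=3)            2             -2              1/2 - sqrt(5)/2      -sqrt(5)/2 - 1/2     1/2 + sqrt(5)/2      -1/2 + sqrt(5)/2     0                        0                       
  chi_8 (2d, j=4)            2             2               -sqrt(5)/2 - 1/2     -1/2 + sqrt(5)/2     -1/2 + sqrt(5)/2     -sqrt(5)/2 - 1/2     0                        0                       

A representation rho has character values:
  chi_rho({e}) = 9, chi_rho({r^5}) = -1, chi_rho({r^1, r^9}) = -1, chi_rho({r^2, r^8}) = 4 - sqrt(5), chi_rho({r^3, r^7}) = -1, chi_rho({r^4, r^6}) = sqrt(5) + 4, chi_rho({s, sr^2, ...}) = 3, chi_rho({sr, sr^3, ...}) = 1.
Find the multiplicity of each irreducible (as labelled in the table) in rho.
Multiplicities: chi_1: 2, chi_2: 0, chi_3: 2, chi_4: 1, chi_5: 0, chi_6: 1, chi_7: 1, chi_8: 0.

Reasoning: Use <chi_rho, chi> = (1/|G|) sum_C |C| * chi_rho(C) * conj(chi(C)) with |G| = 20 for each irreducible chi in the table:
  <chi_rho, chi_1> = (1/20)[1*(9)*conj(1) + 1*(-1)*conj(1) + 2*(-1)*conj(1) + 2*(4 - sqrt(5))*conj(1) + 2*(-1)*conj(1) + 2*(sqrt(5) + 4)*conj(1) + 5*(3)*conj(1) + 5*(1)*conj(1)]
      = (1/20)[(9) + (-1) + (-2) + (8 - 2*sqrt(5)) + (-2) + (2*sqrt(5) + 8) + (15) + (5)] = 40/20 = 2
  <chi_rho, chi_2> = (1/20)[1*(9)*conj(1) + 1*(-1)*conj(1) + 2*(-1)*conj(1) + 2*(4 - sqrt(5))*conj(1) + 2*(-1)*conj(1) + 2*(sqrt(5) + 4)*conj(1) + 5*(3)*conj(-1) + 5*(1)*conj(-1)]
      = (1/20)[(9) + (-1) + (-2) + (8 - 2*sqrt(5)) + (-2) + (2*sqrt(5) + 8) + (-15) + (-5)] = 0/20 = 0
  <chi_rho, chi_3> = (1/20)[1*(9)*conj(1) + 1*(-1)*conj(-1) + 2*(-1)*conj(-1) + 2*(4 - sqrt(5))*conj(1) + 2*(-1)*conj(-1) + 2*(sqrt(5) + 4)*conj(1) + 5*(3)*conj(1) + 5*(1)*conj(-1)]
      = (1/20)[(9) + (1) + (2) + (8 - 2*sqrt(5)) + (2) + (2*sqrt(5) + 8) + (15) + (-5)] = 40/20 = 2
  <chi_rho, chi_4> = (1/20)[1*(9)*conj(1) + 1*(-1)*conj(-1) + 2*(-1)*conj(-1) + 2*(4 - sqrt(5))*conj(1) + 2*(-1)*conj(-1) + 2*(sqrt(5) + 4)*conj(1) + 5*(3)*conj(-1) + 5*(1)*conj(1)]
      = (1/20)[(9) + (1) + (2) + (8 - 2*sqrt(5)) + (2) + (2*sqrt(5) + 8) + (-15) + (5)] = 20/20 = 1
  <chi_rho, chi_5> = (1/20)[1*(9)*conj(2) + 1*(-1)*conj(-2) + 2*(-1)*conj(1/2 + sqrt(5)/2) + 2*(4 - sqrt(5))*conj(-1/2 + sqrt(5)/2) + 2*(-1)*conj(1/2 - sqrt(5)/2) + 2*(sqrt(5) + 4)*conj(-sqrt(5)/2 - 1/2) + 5*(3)*conj(0) + 5*(1)*conj(0)]
      = (1/20)[(18) + (2) + (-sqrt(5) - 1) + (-9 + 5*sqrt(5)) + (-1 + sqrt(5)) + (-5*sqrt(5) - 9) + (0) + (0)] = 0/20 = 0
  <chi_rho, chi_6> = (1/20)[1*(9)*conj(2) + 1*(-1)*conj(2) + 2*(-1)*conj(-1/2 + sqrt(5)/2) + 2*(4 - sqrt(5))*conj(-sqrt(5)/2 - 1/2) + 2*(-1)*conj(-sqrt(5)/2 - 1/2) + 2*(sqrt(5) + 4)*conj(-1/2 + sqrt(5)/2) + 5*(3)*conj(0) + 5*(1)*conj(0)]
      = (1/20)[(18) + (-2) + (1 - sqrt(5)) + (1 - 3*sqrt(5)) + (1 + sqrt(5)) + (1 + 3*sqrt(5)) + (0) + (0)] = 20/20 = 1
  <chi_rho, chi_7> = (1/20)[1*(9)*conj(2) + 1*(-1)*conj(-2) + 2*(-1)*conj(1/2 - sqrt(5)/2) + 2*(4 - sqrt(5))*conj(-sqrt(5)/2 - 1/2) + 2*(-1)*conj(1/2 + sqrt(5)/2) + 2*(sqrt(5) + 4)*conj(-1/2 + sqrt(5)/2) + 5*(3)*conj(0) + 5*(1)*conj(0)]
      = (1/20)[(18) + (2) + (-1 + sqrt(5)) + (1 - 3*sqrt(5)) + (-sqrt(5) - 1) + (1 + 3*sqrt(5)) + (0) + (0)] = 20/20 = 1
  <chi_rho, chi_8> = (1/20)[1*(9)*conj(2) + 1*(-1)*conj(2) + 2*(-1)*conj(-sqrt(5)/2 - 1/2) + 2*(4 - sqrt(5))*conj(-1/2 + sqrt(5)/2) + 2*(-1)*conj(-1/2 + sqrt(5)/2) + 2*(sqrt(5) + 4)*conj(-sqrt(5)/2 - 1/2) + 5*(3)*conj(0) + 5*(1)*conj(0)]
      = (1/20)[(18) + (-2) + (1 + sqrt(5)) + (-9 + 5*sqrt(5)) + (1 - sqrt(5)) + (-5*sqrt(5) - 9) + (0) + (0)] = 0/20 = 0
Dimension check: dim(rho) = sum (mult * dim) = 2*1 + 0*1 + 2*1 + 1*1 + 0*2 + 1*2 + 1*2 + 0*2 = 9 = chi_rho(e) = 9.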